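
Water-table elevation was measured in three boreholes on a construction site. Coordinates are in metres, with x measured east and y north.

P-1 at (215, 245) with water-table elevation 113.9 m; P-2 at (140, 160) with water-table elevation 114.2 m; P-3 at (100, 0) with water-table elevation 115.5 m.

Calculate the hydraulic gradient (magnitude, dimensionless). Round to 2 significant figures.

0.012

Differences from P-1: to P-2 (Δx, Δy, Δh) = (-75, -85, +0.3); to P-3 = (-115, -245, +1.6).
Determinant of the coordinate differences = (-75)·(-245) − (-115)·(-85) = 8600.
∂h/∂x = [(+0.3)·(-245) − (+1.6)·(-85)] / 8600 = +0.007267
∂h/∂y = [(-75)·(+1.6) − (-115)·(+0.3)] / 8600 = -0.009942
|∇h| = √(0.007267² + -0.009942²) = 0.01231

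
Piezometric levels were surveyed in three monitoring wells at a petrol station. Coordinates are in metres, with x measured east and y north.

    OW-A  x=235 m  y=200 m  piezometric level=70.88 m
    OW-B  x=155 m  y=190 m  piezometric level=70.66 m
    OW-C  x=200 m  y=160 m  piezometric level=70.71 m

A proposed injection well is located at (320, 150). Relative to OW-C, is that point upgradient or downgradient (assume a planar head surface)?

With h = a·x + b·y + c and OW-A as origin, the differences give:
  (-80)·a + (-10)·b = -0.22
  (-35)·a + (-40)·b = -0.17
Eliminate b (×(-40) and ×(-10), subtract): 2850·a = 7.100 → a = ∂h/∂x = +0.002491
Back-substitute: b = ∂h/∂y = +0.002070.
Head at (320, 150) = 70.88 + (+0.002491)·(85) + (+0.002070)·(-50) = 70.99 m.
That is higher than the 70.71 m at OW-C, so the point is upgradient.

upgradient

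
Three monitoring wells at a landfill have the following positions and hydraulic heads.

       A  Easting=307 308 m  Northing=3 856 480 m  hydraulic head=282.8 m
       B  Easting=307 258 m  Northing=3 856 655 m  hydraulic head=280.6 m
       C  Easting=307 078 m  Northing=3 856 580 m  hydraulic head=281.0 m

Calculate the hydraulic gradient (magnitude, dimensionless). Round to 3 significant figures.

0.0121

With h = a·x + b·y + c and A as origin, the differences give:
  (-50)·a + 175·b = -2.2
  (-230)·a + 100·b = -1.8
Eliminate b (×100 and ×175, subtract): 35250·a = 95.00 → a = ∂h/∂x = +0.002695
Back-substitute: b = ∂h/∂y = -0.01180.
|∇h| = √(0.002695² + -0.01180²) = 0.0121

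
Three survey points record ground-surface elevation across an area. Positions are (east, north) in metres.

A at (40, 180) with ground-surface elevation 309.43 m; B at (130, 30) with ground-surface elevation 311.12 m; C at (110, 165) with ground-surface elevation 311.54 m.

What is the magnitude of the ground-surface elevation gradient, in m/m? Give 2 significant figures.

0.033 m/m

Three-point gradient (reference A): Δ to B = (90, -150, +1.69), Δ to C = (70, -15, +2.11).
∂z/∂x = +0.03182, ∂z/∂y = +0.007825 (det = 9150).
|∇f| = √(0.03182² + 0.007825²) = 0.03277 m/m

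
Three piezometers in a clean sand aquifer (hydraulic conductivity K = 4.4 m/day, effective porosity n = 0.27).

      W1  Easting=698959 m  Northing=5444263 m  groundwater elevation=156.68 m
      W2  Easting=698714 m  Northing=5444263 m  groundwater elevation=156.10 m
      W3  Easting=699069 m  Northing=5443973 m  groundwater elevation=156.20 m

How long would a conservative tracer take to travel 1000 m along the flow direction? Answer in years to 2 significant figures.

48 years

Differences from W1: to W2 (Δx, Δy, Δh) = (-245, 0, -0.58); to W3 = (110, -290, -0.48).
Determinant of the coordinate differences = (-245)·(-290) − 110·0 = 71050.
∂h/∂x = [(-0.58)·(-290) − (-0.48)·0] / 71050 = +0.002367
∂h/∂y = [(-245)·(-0.48) − 110·(-0.58)] / 71050 = +0.002553
|∇h| = √(0.002367² + 0.002553²) = 0.003481
Seepage velocity v = K·i/n = 4.4 × 0.003481 / 0.27 = 0.05673 m/day.
t = 1000 / 0.05673 = 1.763e+04 days = 48.3 years.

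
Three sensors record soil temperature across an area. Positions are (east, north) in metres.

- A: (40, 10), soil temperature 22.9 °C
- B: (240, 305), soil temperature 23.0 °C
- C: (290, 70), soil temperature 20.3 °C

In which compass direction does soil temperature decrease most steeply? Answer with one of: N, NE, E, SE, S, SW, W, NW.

SE

With T = a·x + b·y + c and A as origin, the differences give:
  200·a + 295·b = +0.1
  250·a + 60·b = -2.6
Eliminate b (×60 and ×295, subtract): -61750·a = 773.00 → a = ∂T/∂x = -0.01252
Back-substitute: b = ∂T/∂y = +0.008826.
Steepest decrease is along −∇f = (+0.01252 E, -0.008826 N) → southeast.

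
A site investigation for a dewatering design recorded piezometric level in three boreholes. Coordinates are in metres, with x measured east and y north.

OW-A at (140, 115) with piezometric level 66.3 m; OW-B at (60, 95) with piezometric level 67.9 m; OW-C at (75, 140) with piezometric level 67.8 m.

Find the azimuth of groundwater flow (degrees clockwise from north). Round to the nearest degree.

Three-point gradient (reference OW-A): Δ to OW-B = (-80, -20, +1.6), Δ to OW-C = (-65, 25, +1.5).
∂h/∂x = -0.02121, ∂h/∂y = +0.004848 (det = -3300).
Flow direction (−∇h) has components (+0.02121 E, -0.004848 N).
Azimuth = atan2(E, N) = atan2(+0.02121, -0.004848) = 102.9° ≈ 103°.

103°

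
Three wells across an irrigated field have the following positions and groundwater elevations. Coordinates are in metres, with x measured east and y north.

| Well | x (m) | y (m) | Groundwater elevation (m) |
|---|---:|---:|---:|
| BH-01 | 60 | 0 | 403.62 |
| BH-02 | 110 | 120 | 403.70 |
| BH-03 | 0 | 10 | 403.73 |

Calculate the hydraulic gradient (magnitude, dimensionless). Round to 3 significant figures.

Differences from BH-01: to BH-02 (Δx, Δy, Δh) = (50, 120, +0.08); to BH-03 = (-60, 10, +0.11).
Determinant of the coordinate differences = 50·10 − (-60)·120 = 7700.
∂h/∂x = [(+0.08)·10 − (+0.11)·120] / 7700 = -0.001610
∂h/∂y = [50·(+0.11) − (-60)·(+0.08)] / 7700 = +0.001338
|∇h| = √(-0.001610² + 0.001338²) = 0.002093

0.00209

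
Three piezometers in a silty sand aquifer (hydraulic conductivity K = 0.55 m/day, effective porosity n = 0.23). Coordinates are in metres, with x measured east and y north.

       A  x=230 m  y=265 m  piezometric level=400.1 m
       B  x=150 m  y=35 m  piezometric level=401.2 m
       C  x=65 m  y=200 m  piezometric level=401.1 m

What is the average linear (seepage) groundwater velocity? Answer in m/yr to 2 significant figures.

5.0 m/yr

Three-point gradient (reference A): Δ to B = (-80, -230, +1.1), Δ to C = (-165, -65, +1.0).
∂h/∂x = -0.004840, ∂h/∂y = -0.003099 (det = -32750).
|∇h| = √(-0.004840² + -0.003099²) = 0.005747
Seepage velocity v = K·i/n = 0.55 × 0.005747 / 0.23 = 0.01374 m/day = 5.019 m/yr.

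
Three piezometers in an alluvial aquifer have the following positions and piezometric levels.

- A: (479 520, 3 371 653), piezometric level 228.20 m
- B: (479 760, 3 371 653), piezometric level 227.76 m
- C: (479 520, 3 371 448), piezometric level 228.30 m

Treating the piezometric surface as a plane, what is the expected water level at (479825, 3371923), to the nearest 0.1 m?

227.5 m

∂h/∂x = (227.76 − 228.20) / (479760 − 479520) = -0.001833
∂h/∂y = (228.30 − 228.20) / (3371448 − 3371653) = -0.0004878
h(479825, 3371923) = 228.20 + (-0.001833)·(305) + (-0.0004878)·(270) = 228.20 -0.559 -0.132 = 227.509 m.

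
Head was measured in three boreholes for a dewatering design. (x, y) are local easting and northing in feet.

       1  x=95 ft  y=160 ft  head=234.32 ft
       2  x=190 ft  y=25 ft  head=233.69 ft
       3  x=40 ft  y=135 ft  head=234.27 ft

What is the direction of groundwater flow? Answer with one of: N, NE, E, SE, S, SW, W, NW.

Taking 1 as reference: 2−1 = (95, -135, -0.63); 3−1 = (-55, -25, -0.05).
Determinant of the coordinate differences = 95·(-25) − (-55)·(-135) = -9800.
∂h/∂x = [(-0.63)·(-25) − (-0.05)·(-135)] / -9800 = -0.0009184
∂h/∂y = [95·(-0.05) − (-55)·(-0.63)] / -9800 = +0.004020
Flow = −∇h = (+0.0009184 east, -0.004020 north), which points south.

S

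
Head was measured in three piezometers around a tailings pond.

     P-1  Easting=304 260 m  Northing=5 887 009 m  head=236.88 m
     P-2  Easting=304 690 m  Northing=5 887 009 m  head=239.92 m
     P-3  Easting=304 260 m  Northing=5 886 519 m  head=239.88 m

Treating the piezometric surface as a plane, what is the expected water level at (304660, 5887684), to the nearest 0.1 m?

235.6 m

∂h/∂x = (239.92 − 236.88) / (304690 − 304260) = +0.007070
∂h/∂y = (239.88 − 236.88) / (5886519 − 5887009) = -0.006122
h(304660, 5887684) = 236.88 + (+0.007070)·(400) + (-0.006122)·(675) = 236.88 +2.828 -4.133 = 235.575 m.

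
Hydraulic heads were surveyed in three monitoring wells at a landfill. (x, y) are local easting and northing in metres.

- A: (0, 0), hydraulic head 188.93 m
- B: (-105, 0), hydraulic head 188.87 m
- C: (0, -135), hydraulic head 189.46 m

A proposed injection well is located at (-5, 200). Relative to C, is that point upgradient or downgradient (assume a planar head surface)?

downgradient

∂h/∂x = (188.87 − 188.93) / (-105 − 0) = +0.0005714
∂h/∂y = (189.46 − 188.93) / (-135 − 0) = -0.003926
Head at (-5, 200) = 188.93 + (+0.0005714)·(-5) + (-0.003926)·(200) = 188.14 m.
That is lower than the 189.46 m at C, so the point is downgradient.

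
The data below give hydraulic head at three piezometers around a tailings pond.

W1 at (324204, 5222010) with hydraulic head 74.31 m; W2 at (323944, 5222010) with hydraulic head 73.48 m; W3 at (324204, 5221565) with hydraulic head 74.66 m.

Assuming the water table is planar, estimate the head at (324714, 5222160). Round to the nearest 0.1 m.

75.8 m

∂h/∂x = (73.48 − 74.31) / (323944 − 324204) = +0.003192
∂h/∂y = (74.66 − 74.31) / (5221565 − 5222010) = -0.0007865
h(324714, 5222160) = 74.31 + (+0.003192)·(510) + (-0.0007865)·(150) = 74.31 +1.628 -0.118 = 75.820 m.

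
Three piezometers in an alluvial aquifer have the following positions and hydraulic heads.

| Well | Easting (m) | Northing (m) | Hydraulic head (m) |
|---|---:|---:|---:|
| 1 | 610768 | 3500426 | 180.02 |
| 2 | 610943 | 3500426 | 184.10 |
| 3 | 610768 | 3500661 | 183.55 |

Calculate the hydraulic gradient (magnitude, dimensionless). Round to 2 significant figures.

∂h/∂x = (184.10 − 180.02) / (610943 − 610768) = +0.02331
∂h/∂y = (183.55 − 180.02) / (3500661 − 3500426) = +0.01502
|∇h| = √(0.02331² + 0.01502²) = 0.02773

0.028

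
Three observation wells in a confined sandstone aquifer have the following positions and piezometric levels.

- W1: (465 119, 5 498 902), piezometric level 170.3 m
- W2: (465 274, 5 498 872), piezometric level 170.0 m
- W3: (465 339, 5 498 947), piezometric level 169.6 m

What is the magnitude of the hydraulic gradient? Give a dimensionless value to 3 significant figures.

Differences from W1: to W2 (Δx, Δy, Δh) = (155, -30, -0.3); to W3 = (220, 45, -0.7).
Determinant of the coordinate differences = 155·45 − 220·(-30) = 13575.
∂h/∂x = [(-0.3)·45 − (-0.7)·(-30)] / 13575 = -0.002541
∂h/∂y = [155·(-0.7) − 220·(-0.3)] / 13575 = -0.003131
|∇h| = √(-0.002541² + -0.003131²) = 0.004032

0.00403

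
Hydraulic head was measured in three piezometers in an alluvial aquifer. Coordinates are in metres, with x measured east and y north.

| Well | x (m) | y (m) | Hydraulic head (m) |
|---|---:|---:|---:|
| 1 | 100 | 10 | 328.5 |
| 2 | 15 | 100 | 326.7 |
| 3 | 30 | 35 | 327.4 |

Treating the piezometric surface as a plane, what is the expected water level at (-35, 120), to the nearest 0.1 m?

325.9 m

Three-point gradient (reference 1): Δ to 2 = (-85, 90, -1.8), Δ to 3 = (-70, 25, -1.1).
∂h/∂x = +0.01293, ∂h/∂y = -0.007784 (det = 4175).
h(-35, 120) = 328.5 + (+0.01293)·(-135) + (-0.007784)·(110) = 328.5 -1.746 -0.856 = 325.898 m.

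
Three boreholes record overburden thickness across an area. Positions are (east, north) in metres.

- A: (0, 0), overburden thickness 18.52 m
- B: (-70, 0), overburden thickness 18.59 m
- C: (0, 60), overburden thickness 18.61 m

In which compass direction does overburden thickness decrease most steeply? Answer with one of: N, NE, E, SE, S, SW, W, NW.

∂d/∂x = (18.59 − 18.52) / (-70 − 0) = -0.001000
∂d/∂y = (18.61 − 18.52) / (60 − 0) = +0.001500
Steepest decrease is along −∇f = (+0.001000 E, -0.001500 N) → southeast.

SE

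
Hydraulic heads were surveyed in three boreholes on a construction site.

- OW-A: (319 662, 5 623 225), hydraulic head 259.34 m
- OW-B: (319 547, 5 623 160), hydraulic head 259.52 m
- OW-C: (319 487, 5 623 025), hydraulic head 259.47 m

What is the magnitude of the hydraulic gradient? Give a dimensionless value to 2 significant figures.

Taking OW-A as reference: OW-B−OW-A = (-115, -65, +0.18); OW-C−OW-A = (-175, -200, +0.13).
Determinant of the coordinate differences = (-115)·(-200) − (-175)·(-65) = 11625.
∂h/∂x = [(+0.18)·(-200) − (+0.13)·(-65)] / 11625 = -0.002370
∂h/∂y = [(-115)·(+0.13) − (-175)·(+0.18)] / 11625 = +0.001424
|∇h| = √(-0.002370² + 0.001424²) = 0.002765

0.0028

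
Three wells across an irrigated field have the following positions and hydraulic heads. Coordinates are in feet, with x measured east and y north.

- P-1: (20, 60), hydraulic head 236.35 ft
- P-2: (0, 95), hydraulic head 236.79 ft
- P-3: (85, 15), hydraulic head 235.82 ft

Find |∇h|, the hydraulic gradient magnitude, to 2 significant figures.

Differences from P-1: to P-2 (Δx, Δy, Δh) = (-20, 35, +0.44); to P-3 = (65, -45, -0.53).
Solve a·Δx + b·Δy = Δh: det = (-20)·(-45) − 65·35 = -1375.
∂h/∂x = [(+0.44)·(-45) − (-0.53)·35] / -1375 = +0.0009091
∂h/∂y = [(-20)·(-0.53) − 65·(+0.44)] / -1375 = +0.01309
|∇h| = √(0.0009091² + 0.01309²) = 0.01312

0.013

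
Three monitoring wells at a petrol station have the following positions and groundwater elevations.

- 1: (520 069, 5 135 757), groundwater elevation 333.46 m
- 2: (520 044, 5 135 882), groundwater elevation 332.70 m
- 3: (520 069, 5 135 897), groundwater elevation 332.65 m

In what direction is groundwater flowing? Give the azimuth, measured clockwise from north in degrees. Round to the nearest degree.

With h = a·x + b·y + c and 1 as origin, the differences give:
  (-25)·a + 125·b = -0.76
  0·a + 140·b = -0.81
Eliminate b (×140 and ×125, subtract): -3500·a = -5.150 → a = ∂h/∂x = +0.001471
Back-substitute: b = ∂h/∂y = -0.005786.
Flow direction (−∇h) has components (-0.001471 E, +0.005786 N).
Azimuth = atan2(E, N) = atan2(-0.001471, +0.005786) = 345.7° ≈ 346°.

346°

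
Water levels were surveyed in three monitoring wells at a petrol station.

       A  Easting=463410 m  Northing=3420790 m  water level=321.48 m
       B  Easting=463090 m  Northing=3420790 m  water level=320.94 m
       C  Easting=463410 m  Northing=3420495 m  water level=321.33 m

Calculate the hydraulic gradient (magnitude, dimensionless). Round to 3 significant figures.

0.00176

∂h/∂x = (320.94 − 321.48) / (463090 − 463410) = +0.001688
∂h/∂y = (321.33 − 321.48) / (3420495 − 3420790) = +0.0005085
|∇h| = √(0.001688² + 0.0005085²) = 0.001763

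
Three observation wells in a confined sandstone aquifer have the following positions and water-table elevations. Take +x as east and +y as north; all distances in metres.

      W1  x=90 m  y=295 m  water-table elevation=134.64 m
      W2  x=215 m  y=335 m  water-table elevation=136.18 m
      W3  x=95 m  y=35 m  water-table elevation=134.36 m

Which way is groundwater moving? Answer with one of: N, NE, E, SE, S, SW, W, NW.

Taking W1 as reference: W2−W1 = (125, 40, +1.54); W3−W1 = (5, -260, -0.28).
Determinant of the coordinate differences = 125·(-260) − 5·40 = -32700.
∂h/∂x = [(+1.54)·(-260) − (-0.28)·40] / -32700 = +0.01190
∂h/∂y = [125·(-0.28) − 5·(+1.54)] / -32700 = +0.001306
Flow = −∇h = (-0.01190 east, -0.001306 north), which points west.

W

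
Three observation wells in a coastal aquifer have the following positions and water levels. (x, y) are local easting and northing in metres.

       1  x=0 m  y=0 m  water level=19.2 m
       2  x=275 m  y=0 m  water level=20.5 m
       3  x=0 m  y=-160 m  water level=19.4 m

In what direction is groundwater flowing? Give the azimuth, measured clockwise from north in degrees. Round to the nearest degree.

285°

∂h/∂x = (20.5 − 19.2) / (275 − 0) = +0.004727
∂h/∂y = (19.4 − 19.2) / (-160 − 0) = -0.001250
Flow direction (−∇h) has components (-0.004727 E, +0.001250 N).
Azimuth = atan2(E, N) = atan2(-0.004727, +0.001250) = 284.8° ≈ 285°.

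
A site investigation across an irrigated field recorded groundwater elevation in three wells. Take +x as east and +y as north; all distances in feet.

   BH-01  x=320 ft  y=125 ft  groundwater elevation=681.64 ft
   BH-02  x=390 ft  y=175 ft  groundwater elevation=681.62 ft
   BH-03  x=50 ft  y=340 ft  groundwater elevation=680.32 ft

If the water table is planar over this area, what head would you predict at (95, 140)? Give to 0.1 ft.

681.1 ft

Three-point gradient (reference BH-01): Δ to BH-02 = (70, 50, -0.02), Δ to BH-03 = (-270, 215, -1.32).
∂h/∂x = +0.002161, ∂h/∂y = -0.003426 (det = 28550).
h(95, 140) = 681.64 + (+0.002161)·(-225) + (-0.003426)·(15) = 681.64 -0.486 -0.051 = 681.102 ft.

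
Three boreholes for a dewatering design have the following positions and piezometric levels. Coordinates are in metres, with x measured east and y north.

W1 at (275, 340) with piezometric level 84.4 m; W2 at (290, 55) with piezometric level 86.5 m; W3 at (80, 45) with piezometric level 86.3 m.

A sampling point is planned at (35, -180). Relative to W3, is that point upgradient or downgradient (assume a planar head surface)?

upgradient

Differences from W1: to W2 (Δx, Δy, Δh) = (15, -285, +2.1); to W3 = (-195, -295, +1.9).
Solve a·Δx + b·Δy = Δh: det = 15·(-295) − (-195)·(-285) = -60000.
∂h/∂x = [(+2.1)·(-295) − (+1.9)·(-285)] / -60000 = +0.001300
∂h/∂y = [15·(+1.9) − (-195)·(+2.1)] / -60000 = -0.007300
Head at (35, -180) = 84.4 + (+0.001300)·(-240) + (-0.007300)·(-520) = 87.88 m.
That is higher than the 86.3 m at W3, so the point is upgradient.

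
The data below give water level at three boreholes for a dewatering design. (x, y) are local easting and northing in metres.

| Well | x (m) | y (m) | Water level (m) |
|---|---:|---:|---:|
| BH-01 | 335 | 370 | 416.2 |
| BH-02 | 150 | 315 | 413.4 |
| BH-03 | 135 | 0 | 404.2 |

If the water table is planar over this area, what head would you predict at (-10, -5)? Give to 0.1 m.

403.1 m

Differences from BH-01: to BH-02 (Δx, Δy, Δh) = (-185, -55, -2.8); to BH-03 = (-200, -370, -12.0).
Determinant of the coordinate differences = (-185)·(-370) − (-200)·(-55) = 57450.
∂h/∂x = [(-2.8)·(-370) − (-12.0)·(-55)] / 57450 = +0.006545
∂h/∂y = [(-185)·(-12.0) − (-200)·(-2.8)] / 57450 = +0.02889
h(-10, -5) = 416.2 + (+0.006545)·(-345) + (+0.02889)·(-375) = 416.2 -2.258 -10.836 = 403.107 m.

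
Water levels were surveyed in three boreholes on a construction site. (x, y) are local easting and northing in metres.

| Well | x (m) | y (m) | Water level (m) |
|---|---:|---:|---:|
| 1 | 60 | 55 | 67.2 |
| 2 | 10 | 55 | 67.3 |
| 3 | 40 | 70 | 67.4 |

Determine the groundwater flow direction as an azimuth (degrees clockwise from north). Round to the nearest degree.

Taking 1 as reference: 2−1 = (-50, 0, +0.1); 3−1 = (-20, 15, +0.2).
Determinant of the coordinate differences = (-50)·15 − (-20)·0 = -750.
∂h/∂x = [(+0.1)·15 − (+0.2)·0] / -750 = -0.002000
∂h/∂y = [(-50)·(+0.2) − (-20)·(+0.1)] / -750 = +0.01067
Flow direction (−∇h) has components (+0.002000 E, -0.01067 N).
Azimuth = atan2(E, N) = atan2(+0.002000, -0.01067) = 169.4° ≈ 169°.

169°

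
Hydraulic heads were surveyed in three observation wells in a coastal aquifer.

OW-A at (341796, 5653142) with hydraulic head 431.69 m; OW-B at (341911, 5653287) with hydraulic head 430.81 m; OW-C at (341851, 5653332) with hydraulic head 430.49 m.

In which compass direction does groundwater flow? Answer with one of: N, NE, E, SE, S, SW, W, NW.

N

Differences from OW-A: to OW-B (Δx, Δy, Δh) = (115, 145, -0.88); to OW-C = (55, 190, -1.20).
Solve a·Δx + b·Δy = Δh: det = 115·190 − 55·145 = 13875.
∂h/∂x = [(-0.88)·190 − (-1.20)·145] / 13875 = +0.0004901
∂h/∂y = [115·(-1.20) − 55·(-0.88)] / 13875 = -0.006458
Flow = −∇h = (-0.0004901 east, +0.006458 north), which points north.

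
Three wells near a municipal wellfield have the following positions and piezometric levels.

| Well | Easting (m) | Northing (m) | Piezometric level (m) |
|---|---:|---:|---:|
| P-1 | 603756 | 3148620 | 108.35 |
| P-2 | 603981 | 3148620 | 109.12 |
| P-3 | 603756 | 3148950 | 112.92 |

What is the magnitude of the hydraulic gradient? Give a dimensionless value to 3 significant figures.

∂h/∂x = (109.12 − 108.35) / (603981 − 603756) = +0.003422
∂h/∂y = (112.92 − 108.35) / (3148950 − 3148620) = +0.01385
|∇h| = √(0.003422² + 0.01385²) = 0.01427

0.0143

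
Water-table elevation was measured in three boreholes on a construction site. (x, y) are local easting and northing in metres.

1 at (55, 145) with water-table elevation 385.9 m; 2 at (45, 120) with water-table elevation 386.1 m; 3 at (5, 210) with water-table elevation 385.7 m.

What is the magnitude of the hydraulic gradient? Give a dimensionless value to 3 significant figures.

Three-point gradient (reference 1): Δ to 2 = (-10, -25, +0.2), Δ to 3 = (-50, 65, -0.2).
∂h/∂x = -0.004211, ∂h/∂y = -0.006316 (det = -1900).
|∇h| = √(-0.004211² + -0.006316²) = 0.007591

0.00759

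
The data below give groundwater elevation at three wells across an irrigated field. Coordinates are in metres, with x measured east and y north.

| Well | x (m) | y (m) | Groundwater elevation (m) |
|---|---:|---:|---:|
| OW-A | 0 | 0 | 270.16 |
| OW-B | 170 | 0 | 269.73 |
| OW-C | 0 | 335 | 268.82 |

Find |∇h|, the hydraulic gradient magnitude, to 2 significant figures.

0.0047

∂h/∂x = (269.73 − 270.16) / (170 − 0) = -0.002529
∂h/∂y = (268.82 − 270.16) / (335 − 0) = -0.004000
|∇h| = √(-0.002529² + -0.004000²) = 0.004732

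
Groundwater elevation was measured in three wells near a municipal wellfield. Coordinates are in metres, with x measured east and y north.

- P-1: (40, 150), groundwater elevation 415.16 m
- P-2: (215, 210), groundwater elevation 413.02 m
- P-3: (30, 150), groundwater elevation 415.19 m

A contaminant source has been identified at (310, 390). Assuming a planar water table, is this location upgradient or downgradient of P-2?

With h = a·x + b·y + c and P-1 as origin, the differences give:
  175·a + 60·b = -2.14
  (-10)·a + 0·b = +0.03
Eliminate b (×0 and ×60, subtract): 600·a = -1.800 → a = ∂h/∂x = -0.003000
Back-substitute: b = ∂h/∂y = -0.02692.
Head at (310, 390) = 415.16 + (-0.003000)·(270) + (-0.02692)·(240) = 407.89 m.
That is lower than the 413.02 m at P-2, so the point is downgradient.

downgradient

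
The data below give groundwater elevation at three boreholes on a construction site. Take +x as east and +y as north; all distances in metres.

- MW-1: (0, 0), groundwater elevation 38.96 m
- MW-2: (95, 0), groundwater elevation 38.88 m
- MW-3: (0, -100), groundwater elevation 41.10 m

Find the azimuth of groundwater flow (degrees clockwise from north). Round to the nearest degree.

∂h/∂x = (38.88 − 38.96) / (95 − 0) = -0.0008421
∂h/∂y = (41.10 − 38.96) / (-100 − 0) = -0.02140
Flow direction (−∇h) has components (+0.0008421 E, +0.02140 N).
Azimuth = atan2(E, N) = atan2(+0.0008421, +0.02140) = 2.3° ≈ 002°.

002°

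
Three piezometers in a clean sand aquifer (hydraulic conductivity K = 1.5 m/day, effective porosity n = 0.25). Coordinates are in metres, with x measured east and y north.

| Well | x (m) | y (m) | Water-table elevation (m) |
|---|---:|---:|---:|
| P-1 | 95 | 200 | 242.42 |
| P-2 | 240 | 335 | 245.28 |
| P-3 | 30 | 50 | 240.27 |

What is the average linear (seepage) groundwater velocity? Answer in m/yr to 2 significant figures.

With h = a·x + b·y + c and P-1 as origin, the differences give:
  145·a + 135·b = +2.86
  (-65)·a + (-150)·b = -2.15
Eliminate b (×(-150) and ×135, subtract): -12975·a = -138.750 → a = ∂h/∂x = +0.01069
Back-substitute: b = ∂h/∂y = +0.009699.
|∇h| = √(0.01069² + 0.009699²) = 0.01443
Seepage velocity v = K·i/n = 1.5 × 0.01443 / 0.25 = 0.08658 m/day = 31.62 m/yr.

32 m/yr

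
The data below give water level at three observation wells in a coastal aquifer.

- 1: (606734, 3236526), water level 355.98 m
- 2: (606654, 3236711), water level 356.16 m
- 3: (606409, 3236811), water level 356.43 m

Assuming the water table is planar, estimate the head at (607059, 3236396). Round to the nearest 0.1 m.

Differences from 1: to 2 (Δx, Δy, Δh) = (-80, 185, +0.18); to 3 = (-325, 285, +0.45).
Solve a·Δx + b·Δy = Δh: det = (-80)·285 − (-325)·185 = 37325.
∂h/∂x = [(+0.18)·285 − (+0.45)·185] / 37325 = -0.0008560
∂h/∂y = [(-80)·(+0.45) − (-325)·(+0.18)] / 37325 = +0.0006028
h(607059, 3236396) = 355.98 + (-0.0008560)·(325) + (+0.0006028)·(-130) = 355.98 -0.278 -0.078 = 355.623 m.

355.6 m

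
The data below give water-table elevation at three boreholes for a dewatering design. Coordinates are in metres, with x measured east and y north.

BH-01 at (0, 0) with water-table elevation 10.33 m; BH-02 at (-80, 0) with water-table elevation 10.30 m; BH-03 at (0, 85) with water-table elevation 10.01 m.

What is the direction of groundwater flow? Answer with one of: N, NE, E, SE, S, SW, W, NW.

N

∂h/∂x = (10.30 − 10.33) / (-80 − 0) = +0.0003750
∂h/∂y = (10.01 − 10.33) / (85 − 0) = -0.003765
Flow = −∇h = (-0.0003750 east, +0.003765 north), which points north.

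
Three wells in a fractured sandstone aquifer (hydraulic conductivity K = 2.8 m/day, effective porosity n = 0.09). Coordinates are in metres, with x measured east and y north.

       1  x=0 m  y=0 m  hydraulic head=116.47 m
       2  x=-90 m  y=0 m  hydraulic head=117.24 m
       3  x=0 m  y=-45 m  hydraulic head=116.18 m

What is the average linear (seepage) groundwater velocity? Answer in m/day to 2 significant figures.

0.33 m/day

∂h/∂x = (117.24 − 116.47) / (-90 − 0) = -0.008556
∂h/∂y = (116.18 − 116.47) / (-45 − 0) = +0.006444
|∇h| = √(-0.008556² + 0.006444²) = 0.01071
Seepage velocity v = K·i/n = 2.8 × 0.01071 / 0.09 = 0.3332 m/day.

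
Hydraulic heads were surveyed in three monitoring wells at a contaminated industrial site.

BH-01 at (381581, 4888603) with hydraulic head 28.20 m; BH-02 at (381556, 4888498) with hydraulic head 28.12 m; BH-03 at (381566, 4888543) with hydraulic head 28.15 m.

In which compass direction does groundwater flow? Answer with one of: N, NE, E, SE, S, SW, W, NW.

W

Taking BH-01 as reference: BH-02−BH-01 = (-25, -105, -0.08); BH-03−BH-01 = (-15, -60, -0.05).
Solve a·Δx + b·Δy = Δh: det = (-25)·(-60) − (-15)·(-105) = -75.
∂h/∂x = [(-0.08)·(-60) − (-0.05)·(-105)] / -75 = +0.006000
∂h/∂y = [(-25)·(-0.05) − (-15)·(-0.08)] / -75 = -0.0006667
Flow = −∇h = (-0.006000 east, +0.0006667 north), which points west.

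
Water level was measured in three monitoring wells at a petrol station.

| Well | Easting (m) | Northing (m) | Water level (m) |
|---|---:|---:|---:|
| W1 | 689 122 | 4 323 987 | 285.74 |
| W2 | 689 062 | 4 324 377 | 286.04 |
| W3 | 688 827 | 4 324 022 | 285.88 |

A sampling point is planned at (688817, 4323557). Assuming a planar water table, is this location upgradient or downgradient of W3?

downgradient

Differences from W1: to W2 (Δx, Δy, Δh) = (-60, 390, +0.30); to W3 = (-295, 35, +0.14).
Solve a·Δx + b·Δy = Δh: det = (-60)·35 − (-295)·390 = 112950.
∂h/∂x = [(+0.30)·35 − (+0.14)·390] / 112950 = -0.0003904
∂h/∂y = [(-60)·(+0.14) − (-295)·(+0.30)] / 112950 = +0.0007092
Head at (688817, 4323557) = 285.74 + (-0.0003904)·(-305) + (+0.0007092)·(-430) = 285.55 m.
That is lower than the 285.88 m at W3, so the point is downgradient.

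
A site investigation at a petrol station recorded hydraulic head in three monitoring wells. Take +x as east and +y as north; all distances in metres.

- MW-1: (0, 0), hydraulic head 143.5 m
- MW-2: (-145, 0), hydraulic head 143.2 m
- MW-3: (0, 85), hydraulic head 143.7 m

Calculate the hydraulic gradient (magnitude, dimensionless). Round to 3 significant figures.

0.00313

∂h/∂x = (143.2 − 143.5) / (-145 − 0) = +0.002069
∂h/∂y = (143.7 − 143.5) / (85 − 0) = +0.002353
|∇h| = √(0.002069² + 0.002353²) = 0.003133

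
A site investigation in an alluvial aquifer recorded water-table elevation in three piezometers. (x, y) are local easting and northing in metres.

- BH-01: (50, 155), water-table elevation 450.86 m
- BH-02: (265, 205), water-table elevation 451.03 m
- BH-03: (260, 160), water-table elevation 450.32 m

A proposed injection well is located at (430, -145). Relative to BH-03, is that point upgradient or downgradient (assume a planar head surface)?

downgradient

With h = a·x + b·y + c and BH-01 as origin, the differences give:
  215·a + 50·b = +0.17
  210·a + 5·b = -0.54
Eliminate b (×5 and ×50, subtract): -9425·a = 27.850 → a = ∂h/∂x = -0.002955
Back-substitute: b = ∂h/∂y = +0.01611.
Head at (430, -145) = 450.86 + (-0.002955)·(380) + (+0.01611)·(-300) = 444.91 m.
That is lower than the 450.32 m at BH-03, so the point is downgradient.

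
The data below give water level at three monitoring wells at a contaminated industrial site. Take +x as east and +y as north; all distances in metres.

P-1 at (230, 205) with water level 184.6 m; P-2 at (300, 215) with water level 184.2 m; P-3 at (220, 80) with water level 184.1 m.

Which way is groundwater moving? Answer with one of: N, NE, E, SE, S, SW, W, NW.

SE

Differences from P-1: to P-2 (Δx, Δy, Δh) = (70, 10, -0.4); to P-3 = (-10, -125, -0.5).
Determinant of the coordinate differences = 70·(-125) − (-10)·10 = -8650.
∂h/∂x = [(-0.4)·(-125) − (-0.5)·10] / -8650 = -0.006358
∂h/∂y = [70·(-0.5) − (-10)·(-0.4)] / -8650 = +0.004509
Flow = −∇h = (+0.006358 east, -0.004509 north), which points southeast.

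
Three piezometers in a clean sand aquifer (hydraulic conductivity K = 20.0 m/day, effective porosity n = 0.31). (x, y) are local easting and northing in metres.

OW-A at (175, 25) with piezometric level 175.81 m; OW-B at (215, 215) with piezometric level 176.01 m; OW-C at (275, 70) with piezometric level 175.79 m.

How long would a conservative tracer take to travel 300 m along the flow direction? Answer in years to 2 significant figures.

With h = a·x + b·y + c and OW-A as origin, the differences give:
  40·a + 190·b = +0.20
  100·a + 45·b = -0.02
Eliminate b (×45 and ×190, subtract): -17200·a = 12.800 → a = ∂h/∂x = -0.0007442
Back-substitute: b = ∂h/∂y = +0.001209.
|∇h| = √(-0.0007442² + 0.001209²) = 0.00142
Seepage velocity v = K·i/n = 20.0 × 0.00142 / 0.31 = 0.09161 m/day.
t = 300 / 0.09161 = 3275 days = 8.97 years.

9.0 years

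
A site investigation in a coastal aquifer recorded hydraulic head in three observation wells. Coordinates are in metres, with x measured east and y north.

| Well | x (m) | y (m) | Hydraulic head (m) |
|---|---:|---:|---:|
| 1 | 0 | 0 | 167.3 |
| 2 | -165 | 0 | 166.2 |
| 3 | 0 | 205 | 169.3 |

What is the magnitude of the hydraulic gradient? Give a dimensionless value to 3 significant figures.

0.0118

∂h/∂x = (166.2 − 167.3) / (-165 − 0) = +0.006667
∂h/∂y = (169.3 − 167.3) / (205 − 0) = +0.009756
|∇h| = √(0.006667² + 0.009756²) = 0.01182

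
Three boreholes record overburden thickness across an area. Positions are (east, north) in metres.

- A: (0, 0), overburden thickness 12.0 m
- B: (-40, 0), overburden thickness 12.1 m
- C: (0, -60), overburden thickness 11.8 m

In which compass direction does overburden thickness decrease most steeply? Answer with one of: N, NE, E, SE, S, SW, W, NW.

SE

∂d/∂x = (12.1 − 12.0) / (-40 − 0) = -0.002500
∂d/∂y = (11.8 − 12.0) / (-60 − 0) = +0.003333
Steepest decrease is along −∇f = (+0.002500 E, -0.003333 N) → southeast.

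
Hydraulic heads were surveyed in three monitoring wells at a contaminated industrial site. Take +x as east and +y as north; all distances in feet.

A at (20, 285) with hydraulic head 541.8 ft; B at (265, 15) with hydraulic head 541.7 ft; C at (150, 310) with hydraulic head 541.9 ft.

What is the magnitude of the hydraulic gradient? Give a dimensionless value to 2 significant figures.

0.0011

Taking A as reference: B−A = (245, -270, -0.1); C−A = (130, 25, +0.1).
Solve a·Δx + b·Δy = Δh: det = 245·25 − 130·(-270) = 41225.
∂h/∂x = [(-0.1)·25 − (+0.1)·(-270)] / 41225 = +0.0005943
∂h/∂y = [245·(+0.1) − 130·(-0.1)] / 41225 = +0.0009096
|∇h| = √(0.0005943² + 0.0009096²) = 0.001087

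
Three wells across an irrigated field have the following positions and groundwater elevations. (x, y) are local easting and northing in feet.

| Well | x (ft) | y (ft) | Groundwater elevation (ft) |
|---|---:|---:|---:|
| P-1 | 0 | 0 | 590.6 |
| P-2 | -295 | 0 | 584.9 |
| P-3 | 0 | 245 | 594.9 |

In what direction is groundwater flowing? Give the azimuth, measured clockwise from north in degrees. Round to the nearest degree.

228°

∂h/∂x = (584.9 − 590.6) / (-295 − 0) = +0.01932
∂h/∂y = (594.9 − 590.6) / (245 − 0) = +0.01755
Flow direction (−∇h) has components (-0.01932 E, -0.01755 N).
Azimuth = atan2(E, N) = atan2(-0.01932, -0.01755) = 227.7° ≈ 228°.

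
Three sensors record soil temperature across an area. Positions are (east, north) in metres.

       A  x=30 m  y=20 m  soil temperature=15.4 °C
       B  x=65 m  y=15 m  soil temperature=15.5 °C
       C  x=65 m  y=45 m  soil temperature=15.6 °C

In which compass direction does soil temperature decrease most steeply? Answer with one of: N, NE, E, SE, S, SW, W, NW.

SW

Taking A as reference: B−A = (35, -5, +0.1); C−A = (35, 25, +0.2).
Solve a·Δx + b·Δy = ΔT: det = 35·25 − 35·(-5) = 1050.
∂T/∂x = [(+0.1)·25 − (+0.2)·(-5)] / 1050 = +0.003333
∂T/∂y = [35·(+0.2) − 35·(+0.1)] / 1050 = +0.003333
Steepest decrease is along −∇f = (-0.003333 E, -0.003333 N) → southwest.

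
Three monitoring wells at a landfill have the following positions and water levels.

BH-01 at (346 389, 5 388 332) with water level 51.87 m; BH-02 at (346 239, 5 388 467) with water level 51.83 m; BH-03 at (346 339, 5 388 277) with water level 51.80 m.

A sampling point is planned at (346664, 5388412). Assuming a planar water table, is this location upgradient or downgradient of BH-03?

upgradient

Differences from BH-01: to BH-02 (Δx, Δy, Δh) = (-150, 135, -0.04); to BH-03 = (-50, -55, -0.07).
Solve a·Δx + b·Δy = Δh: det = (-150)·(-55) − (-50)·135 = 15000.
∂h/∂x = [(-0.04)·(-55) − (-0.07)·135] / 15000 = +0.0007767
∂h/∂y = [(-150)·(-0.07) − (-50)·(-0.04)] / 15000 = +0.0005667
Head at (346664, 5388412) = 51.87 + (+0.0007767)·(275) + (+0.0005667)·(80) = 52.13 m.
That is higher than the 51.80 m at BH-03, so the point is upgradient.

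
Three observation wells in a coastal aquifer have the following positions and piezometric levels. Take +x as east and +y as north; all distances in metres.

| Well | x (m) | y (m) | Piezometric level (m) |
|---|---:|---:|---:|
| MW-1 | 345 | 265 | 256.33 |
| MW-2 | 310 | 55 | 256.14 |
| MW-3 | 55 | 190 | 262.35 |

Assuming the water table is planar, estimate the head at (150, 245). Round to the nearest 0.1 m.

Taking MW-1 as reference: MW-2−MW-1 = (-35, -210, -0.19); MW-3−MW-1 = (-290, -75, +6.02).
Determinant of the coordinate differences = (-35)·(-75) − (-290)·(-210) = -58275.
∂h/∂x = [(-0.19)·(-75) − (+6.02)·(-210)] / -58275 = -0.02194
∂h/∂y = [(-35)·(+6.02) − (-290)·(-0.19)] / -58275 = +0.004561
h(150, 245) = 256.33 + (-0.02194)·(-195) + (+0.004561)·(-20) = 256.33 +4.278 -0.091 = 260.517 m.

260.5 m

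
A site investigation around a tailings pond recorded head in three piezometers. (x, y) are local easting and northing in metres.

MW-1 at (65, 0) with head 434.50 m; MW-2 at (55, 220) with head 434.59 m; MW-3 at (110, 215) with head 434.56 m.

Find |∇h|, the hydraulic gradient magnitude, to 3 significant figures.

With h = a·x + b·y + c and MW-1 as origin, the differences give:
  (-10)·a + 220·b = +0.09
  45·a + 215·b = +0.06
Eliminate b (×215 and ×220, subtract): -12050·a = 6.150 → a = ∂h/∂x = -0.0005104
Back-substitute: b = ∂h/∂y = +0.0003859.
|∇h| = √(-0.0005104² + 0.0003859²) = 0.0006399

0.000640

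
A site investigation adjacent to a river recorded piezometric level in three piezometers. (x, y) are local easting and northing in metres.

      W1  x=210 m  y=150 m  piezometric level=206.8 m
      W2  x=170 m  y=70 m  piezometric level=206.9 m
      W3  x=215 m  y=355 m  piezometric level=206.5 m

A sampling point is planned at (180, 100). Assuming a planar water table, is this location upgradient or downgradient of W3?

Differences from W1: to W2 (Δx, Δy, Δh) = (-40, -80, +0.1); to W3 = (5, 205, -0.3).
Solve a·Δx + b·Δy = Δh: det = (-40)·205 − 5·(-80) = -7800.
∂h/∂x = [(+0.1)·205 − (-0.3)·(-80)] / -7800 = +0.0004487
∂h/∂y = [(-40)·(-0.3) − 5·(+0.1)] / -7800 = -0.001474
Head at (180, 100) = 206.8 + (+0.0004487)·(-30) + (-0.001474)·(-50) = 206.86 m.
That is higher than the 206.5 m at W3, so the point is upgradient.

upgradient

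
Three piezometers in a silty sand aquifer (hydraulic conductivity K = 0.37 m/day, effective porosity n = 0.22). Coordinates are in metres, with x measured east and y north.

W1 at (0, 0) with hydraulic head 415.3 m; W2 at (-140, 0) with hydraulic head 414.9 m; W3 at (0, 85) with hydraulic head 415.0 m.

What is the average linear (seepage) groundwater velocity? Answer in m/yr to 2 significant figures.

2.8 m/yr

∂h/∂x = (414.9 − 415.3) / (-140 − 0) = +0.002857
∂h/∂y = (415.0 − 415.3) / (85 − 0) = -0.003529
|∇h| = √(0.002857² + -0.003529²) = 0.004541
Seepage velocity v = K·i/n = 0.37 × 0.004541 / 0.22 = 0.007637 m/day = 2.789 m/yr.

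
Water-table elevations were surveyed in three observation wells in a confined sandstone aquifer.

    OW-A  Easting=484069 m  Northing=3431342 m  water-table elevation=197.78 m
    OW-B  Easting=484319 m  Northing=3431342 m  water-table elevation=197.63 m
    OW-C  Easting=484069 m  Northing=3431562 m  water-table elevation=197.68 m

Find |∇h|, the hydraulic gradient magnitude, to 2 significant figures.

∂h/∂x = (197.63 − 197.78) / (484319 − 484069) = -0.0006000
∂h/∂y = (197.68 − 197.78) / (3431562 − 3431342) = -0.0004545
|∇h| = √(-0.0006000² + -0.0004545²) = 0.0007527

0.00075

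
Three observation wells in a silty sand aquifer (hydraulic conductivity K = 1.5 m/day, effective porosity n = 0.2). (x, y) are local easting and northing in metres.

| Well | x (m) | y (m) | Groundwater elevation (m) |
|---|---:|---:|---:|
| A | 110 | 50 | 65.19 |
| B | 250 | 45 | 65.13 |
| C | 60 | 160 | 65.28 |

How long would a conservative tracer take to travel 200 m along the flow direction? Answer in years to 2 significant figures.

97 years

With h = a·x + b·y + c and A as origin, the differences give:
  140·a + (-5)·b = -0.06
  (-50)·a + 110·b = +0.09
Eliminate b (×110 and ×(-5), subtract): 15150·a = -6.150 → a = ∂h/∂x = -0.0004059
Back-substitute: b = ∂h/∂y = +0.0006337.
|∇h| = √(-0.0004059² + 0.0006337²) = 0.0007525
Seepage velocity v = K·i/n = 1.5 × 0.0007525 / 0.2 = 0.005644 m/day.
t = 200 / 0.005644 = 3.544e+04 days = 97 years.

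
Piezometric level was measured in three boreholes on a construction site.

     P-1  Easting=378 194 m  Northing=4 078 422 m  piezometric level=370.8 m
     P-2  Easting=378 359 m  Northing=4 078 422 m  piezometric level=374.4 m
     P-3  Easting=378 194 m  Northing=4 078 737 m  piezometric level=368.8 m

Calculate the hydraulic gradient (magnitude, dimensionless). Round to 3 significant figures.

∂h/∂x = (374.4 − 370.8) / (378359 − 378194) = +0.02182
∂h/∂y = (368.8 − 370.8) / (4078737 − 4078422) = -0.006349
|∇h| = √(0.02182² + -0.006349²) = 0.02272

0.0227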